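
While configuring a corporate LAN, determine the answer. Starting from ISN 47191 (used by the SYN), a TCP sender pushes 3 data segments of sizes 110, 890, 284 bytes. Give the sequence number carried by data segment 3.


The SYN occupies sequence number ISN = 47191, so the first data byte is ISN + 1 = 47192.
SEQ of data segment i = (ISN + 1) + sum of payload sizes of segments 1..i-1.
Segment 1: SEQ = 47192, payload = 110 bytes
Segment 2: SEQ = 47302, payload = 890 bytes
Segment 3: SEQ = 48192, payload = 284 bytes
SEQ of segment 3 = 47192 + 110 + 890 = 48192

48192


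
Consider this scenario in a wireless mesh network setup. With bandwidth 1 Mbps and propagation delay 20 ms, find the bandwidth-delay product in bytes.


Given: bandwidth = 1 Mbps, delay = 20 ms
BDP in bits = 1 * 10^6 * 20 / 1000
BDP in bits = 20000
BDP in bytes = 20000 / 8 = 2500

2500


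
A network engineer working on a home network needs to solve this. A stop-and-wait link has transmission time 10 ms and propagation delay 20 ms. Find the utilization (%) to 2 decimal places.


Given: Ttrans = 10 ms, Tprop = 20 ms
RTT = 2 * Tprop = 2 * 20 = 40 ms
U = Ttrans / (Ttrans + RTT)
U = 10 / (10 + 40)
U = 10 / 50 = 0.2
U% = 20.00%

20.00


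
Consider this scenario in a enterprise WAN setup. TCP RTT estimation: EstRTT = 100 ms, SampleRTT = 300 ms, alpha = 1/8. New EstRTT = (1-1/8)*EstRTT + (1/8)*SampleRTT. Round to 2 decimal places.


Given: EstRTT = 100 ms, SampleRTT = 300 ms, alpha = 1/8
New EstRTT = (1 - alpha) * EstRTT + alpha * SampleRTT
(7/8) * 100 = 87.5
(1/8) * 300 = 37.5
New EstRTT = 87.5 + 37.5 = 125 ms -> 125.00 ms (2 dp)

125.00


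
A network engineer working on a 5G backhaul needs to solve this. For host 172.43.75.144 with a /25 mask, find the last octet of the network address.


Given: IP = 172.43.75.144, prefix = /25
Subnet mask = 255.255.255.128
Last octet of IP: 144
Last octet of mask: 128
Network last octet = 144 AND 128 = 128

128


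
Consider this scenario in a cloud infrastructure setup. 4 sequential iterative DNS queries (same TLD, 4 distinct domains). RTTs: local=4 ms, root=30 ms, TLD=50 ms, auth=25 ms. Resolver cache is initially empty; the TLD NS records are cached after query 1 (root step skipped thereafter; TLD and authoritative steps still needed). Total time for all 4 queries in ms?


Lookup 1 (cold cache): local + root + TLD + auth = 4 + 30 + 50 + 25 = 109 ms
Lookups 2..4 (TLD NS cached -> skip root; new domain -> still ask TLD and auth): local + TLD + auth = 4 + 50 + 25 = 79 ms each
Remaining 3 lookups: 3 * 79 = 237 ms
Total = 109 + 237 = 346 ms

346


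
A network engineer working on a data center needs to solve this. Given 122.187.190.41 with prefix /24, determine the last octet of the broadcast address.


Given: IP = 122.187.190.41, prefix = /24
Host bits = 32 - 24 = 8
Network last octet = 41 AND mask = 0
Host part size = 2^8 - 1 = 255
Broadcast last octet = 0 OR 255 = 255

255


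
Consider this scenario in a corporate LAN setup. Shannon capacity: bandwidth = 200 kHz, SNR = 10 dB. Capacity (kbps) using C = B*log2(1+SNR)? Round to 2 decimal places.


Given: B = 200 kHz, SNR = 10 dB
SNR linear = 10^(10/10) = 10
1 + SNR = 11
log2(11) = 3.4594316186
C = 200 * 1000 * 3.4594316186 = 691886.3237 bps
C = 691.886324 kbps -> 691.89 kbps (2 dp)

691.89


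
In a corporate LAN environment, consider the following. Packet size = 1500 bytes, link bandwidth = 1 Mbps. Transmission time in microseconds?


Given: packet = 1500 bytes, bandwidth = 1 Mbps
Packet in bits = 1500 * 8 = 12000 bits
Bandwidth = 1 * 10^6 = 1000000 bps
Time = 12000 / 1000000 seconds
Time in us = 12000 * 10^6 / 1000000 = 12000

12000


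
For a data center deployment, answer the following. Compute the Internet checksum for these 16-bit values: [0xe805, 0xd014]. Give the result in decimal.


Given words: [0xe805, 0xd014]
Step 1: Sum all words
Raw sum = 59397 + 53268 = 112665
Step 2: Fold carry: (47129 + 1) = 47130
One's complement = ~47130 & 0xFFFF = 18405

18405


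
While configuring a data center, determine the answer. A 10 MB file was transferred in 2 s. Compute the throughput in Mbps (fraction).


Given: file = 10 MB, time = 2 s
File in Mb = 10 * 8 = 80 Mb
Throughput = 80 / 2 Mbps
Throughput = 40 Mbps

40


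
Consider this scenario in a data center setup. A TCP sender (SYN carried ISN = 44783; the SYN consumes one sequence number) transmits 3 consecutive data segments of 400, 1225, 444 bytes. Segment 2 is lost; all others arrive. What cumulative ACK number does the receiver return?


SYN uses sequence number 44783; first data byte = ISN + 1 = 44784.
Segment 1: SEQ = 44784, len = 400 B, covers [44784, 45183]
Segment 2: SEQ = 45184, len = 1225 B, covers [45184, 46408] [LOST]
Segment 3: SEQ = 46409, len = 444 B, covers [46409, 46852]
In-order data received: bytes [44784, 45183] (segments 1..1).
Segment 2 missing -> gap begins at byte 45184; later segments buffered out of order.
Cumulative ACK = next expected in-order byte = 44784 + 400 = 45184

45184


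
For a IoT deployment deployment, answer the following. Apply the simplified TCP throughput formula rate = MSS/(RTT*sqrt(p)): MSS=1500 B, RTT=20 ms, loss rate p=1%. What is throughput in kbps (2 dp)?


Given: MSS = 1500 bytes, RTT = 20 ms, loss = 1%
RTT in seconds = 20 / 1000 = 0.02
Loss rate = 1% = 0.01
sqrt(loss) = sqrt(0.01) = 0.1
Throughput (bytes/s) = 1500 / (0.02 * 0.1) = 750000.0000
Throughput (kbps) = 750000.0000 * 8 / 1000 = 6000.000000 -> 6000.00 kbps (2 dp)

6000.00


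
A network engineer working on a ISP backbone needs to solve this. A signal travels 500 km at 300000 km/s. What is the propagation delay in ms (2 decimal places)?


Given: distance = 500 km, speed = 300000 km/s
Delay = distance / speed = 500 / 300000 seconds
Delay in ms = 500 * 1000 / 300000
Delay = 1.6667 ms
Rounded to 2 dp = 1.67 ms

1.67


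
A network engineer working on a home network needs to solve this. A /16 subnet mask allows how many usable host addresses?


Given: subnet mask /16
Host bits = 32 - 16 = 16
Total addresses = 2^16 = 65536
Usable hosts = 65536 - 2 (network + broadcast) = 65534

65534


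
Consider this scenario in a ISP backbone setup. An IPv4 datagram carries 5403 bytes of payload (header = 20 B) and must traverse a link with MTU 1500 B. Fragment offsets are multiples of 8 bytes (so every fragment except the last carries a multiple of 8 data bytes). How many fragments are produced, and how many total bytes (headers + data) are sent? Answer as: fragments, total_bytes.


Max data per non-final fragment = floor((MTU - header)/8)*8 = floor((1500 - 20)/8)*8 = floor(1480/8)*8 = 1480 B
Final fragment needs no 8-byte alignment: it can carry up to MTU - header = 1480 B
Non-final fragments needed = ceil((payload - 1480) / 1480) = ceil(3923/1480) = ceil(2.6507) = 3
Number of fragments = 3 + 1 = 4
Fragment sizes (data): 3 * 1480 B + 963 B (last, 963 <= 1480 OK)
Total bytes sent = payload + n_frags * header = 5403 + 4*20 = 5403 + 80 = 5483 B

4, 5483


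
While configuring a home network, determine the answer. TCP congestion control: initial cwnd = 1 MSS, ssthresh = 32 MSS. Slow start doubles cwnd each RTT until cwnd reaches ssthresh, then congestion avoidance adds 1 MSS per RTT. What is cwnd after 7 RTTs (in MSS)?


RTT 0: cwnd = 1 MSS (initial)
RTT 1: cwnd = 2 MSS (slow start, doubled)
RTT 2: cwnd = 4 MSS (slow start, doubled)
RTT 3: cwnd = 8 MSS (slow start, doubled)
RTT 4: cwnd = 16 MSS (slow start, doubled)
RTT 5: cwnd = 32 MSS (slow start, doubled)
RTT 6: cwnd = 33 MSS (congestion avoidance, +1)
RTT 7: cwnd = 34 MSS (congestion avoidance, +1)

34


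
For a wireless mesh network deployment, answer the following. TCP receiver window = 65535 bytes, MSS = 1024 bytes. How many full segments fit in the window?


Given: RWND = 65535 bytes, MSS = 1024 bytes
Full segments = floor(RWND / MSS)
Full segments = floor(65535 / 1024)
Full segments = floor(63.999) = 63

63


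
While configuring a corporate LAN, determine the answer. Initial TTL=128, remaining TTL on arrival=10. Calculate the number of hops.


Given: initial TTL = 128, received TTL = 10
Hops = initial TTL - received TTL
Hops = 128 - 10 = 118

118


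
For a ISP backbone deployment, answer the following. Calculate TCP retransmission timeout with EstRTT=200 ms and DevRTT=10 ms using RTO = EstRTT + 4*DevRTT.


Given: EstRTT = 200 ms, DevRTT = 10 ms
Timeout = EstRTT + 4 * DevRTT
4 * DevRTT = 4 * 10 = 40
Timeout = 200 + 40 = 240 ms

240


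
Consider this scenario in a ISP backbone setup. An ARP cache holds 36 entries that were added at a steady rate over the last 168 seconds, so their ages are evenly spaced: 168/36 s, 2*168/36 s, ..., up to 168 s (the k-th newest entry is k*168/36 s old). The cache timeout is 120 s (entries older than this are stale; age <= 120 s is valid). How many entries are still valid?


Ages are k * 168/36 s for k = 1..36 (spacing = 4.6667 s).
Entry k is valid iff k * 168/36 <= 120 iff k <= 36 * 120 / 168 = 25.7143
n_valid = floor(25.7143) = 25
(n_stale = 36 - 25 = 11)

25


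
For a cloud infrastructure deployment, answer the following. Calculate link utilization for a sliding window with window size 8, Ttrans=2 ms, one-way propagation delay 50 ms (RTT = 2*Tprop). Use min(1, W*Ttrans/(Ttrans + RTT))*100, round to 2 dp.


Given: W = 8, Ttrans = 2 ms, RTT = 100 ms (= 2 * Tprop, Tprop = 50 ms)
Cycle time = Ttrans + RTT = 2 + 100 = 102 ms (first packet sent until its ACK returns)
W * Ttrans = 8 * 2 = 16 ms of sending per cycle
W * Ttrans / (Ttrans + RTT) = 16 / 102 = 0.156863
U = min(1, 0.156863) = 0.156863
U% = 15.69%

15.69


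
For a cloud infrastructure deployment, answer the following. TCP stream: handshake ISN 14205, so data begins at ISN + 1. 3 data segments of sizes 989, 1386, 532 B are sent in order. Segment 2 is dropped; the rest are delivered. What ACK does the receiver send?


SYN uses sequence number 14205; first data byte = ISN + 1 = 14206.
Segment 1: SEQ = 14206, len = 989 B, covers [14206, 15194]
Segment 2: SEQ = 15195, len = 1386 B, covers [15195, 16580] [LOST]
Segment 3: SEQ = 16581, len = 532 B, covers [16581, 17112]
In-order data received: bytes [14206, 15194] (segments 1..1).
Segment 2 missing -> gap begins at byte 15195; later segments buffered out of order.
Cumulative ACK = next expected in-order byte = 14206 + 989 = 15195

15195


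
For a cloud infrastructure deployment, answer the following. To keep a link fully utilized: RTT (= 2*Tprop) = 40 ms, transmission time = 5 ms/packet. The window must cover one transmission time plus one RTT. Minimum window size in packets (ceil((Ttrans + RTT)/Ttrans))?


Given: Ttrans = 5 ms, RTT = 40 ms (= 2 * Tprop, Tprop = 20 ms)
Time until first ACK returns = Ttrans + RTT = 5 + 40 = 45 ms
Need W * Ttrans >= Ttrans + RTT  ->  W >= (Ttrans + RTT) / Ttrans
(Ttrans + RTT) / Ttrans = 45 / 5 = 9
W_min = ceil(9) = 9

9


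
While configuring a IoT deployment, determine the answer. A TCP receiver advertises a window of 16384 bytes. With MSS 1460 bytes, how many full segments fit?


Given: RWND = 16384 bytes, MSS = 1460 bytes
Full segments = floor(RWND / MSS)
Full segments = floor(16384 / 1460)
Full segments = floor(11.2219) = 11

11


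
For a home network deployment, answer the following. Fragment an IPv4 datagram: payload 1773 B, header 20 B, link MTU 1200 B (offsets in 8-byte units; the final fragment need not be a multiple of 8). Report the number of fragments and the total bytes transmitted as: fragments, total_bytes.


Max data per non-final fragment = floor((MTU - header)/8)*8 = floor((1200 - 20)/8)*8 = floor(1180/8)*8 = 1176 B
Final fragment needs no 8-byte alignment: it can carry up to MTU - header = 1180 B
Non-final fragments needed = ceil((payload - 1180) / 1176) = ceil(593/1176) = ceil(0.5043) = 1
Number of fragments = 1 + 1 = 2
Fragment sizes (data): 1 * 1176 B + 597 B (last, 597 <= 1180 OK)
Total bytes sent = payload + n_frags * header = 1773 + 2*20 = 1773 + 40 = 1813 B

2, 1813


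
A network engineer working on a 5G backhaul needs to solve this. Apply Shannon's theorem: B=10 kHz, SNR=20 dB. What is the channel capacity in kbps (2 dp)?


Given: B = 10 kHz, SNR = 20 dB
SNR linear = 10^(20/10) = 100
1 + SNR = 101
log2(101) = 6.6582114828
C = 10 * 1000 * 6.6582114828 = 66582.1148 bps
C = 66.582115 kbps -> 66.58 kbps (2 dp)

66.58


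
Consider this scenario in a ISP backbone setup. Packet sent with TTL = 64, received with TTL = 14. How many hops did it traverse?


Given: initial TTL = 64, received TTL = 14
Hops = initial TTL - received TTL
Hops = 64 - 14 = 50

50


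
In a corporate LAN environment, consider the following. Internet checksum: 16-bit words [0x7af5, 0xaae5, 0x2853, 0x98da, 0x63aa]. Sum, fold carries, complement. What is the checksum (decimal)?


Given words: [0x7af5, 0xaae5, 0x2853, 0x98da, 0x63aa]
Step 1: Sum all words
Raw sum = 31477 + 43749 + 10323 + 39130 + 25514 = 150193
Step 2: Fold carry: (19121 + 2) = 19123
One's complement = ~19123 & 0xFFFF = 46412

46412


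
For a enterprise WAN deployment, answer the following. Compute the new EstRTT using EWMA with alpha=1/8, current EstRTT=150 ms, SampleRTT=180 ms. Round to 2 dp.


Given: EstRTT = 150 ms, SampleRTT = 180 ms, alpha = 1/8
New EstRTT = (1 - alpha) * EstRTT + alpha * SampleRTT
(7/8) * 150 = 131.25
(1/8) * 180 = 22.5
New EstRTT = 131.25 + 22.5 = 153.75 ms -> 153.75 ms (2 dp)

153.75


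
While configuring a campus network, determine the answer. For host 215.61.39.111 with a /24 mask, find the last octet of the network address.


Given: IP = 215.61.39.111, prefix = /24
Subnet mask = 255.255.255.0
Last octet of IP: 111
Last octet of mask: 0
Network last octet = 111 AND 0 = 0

0


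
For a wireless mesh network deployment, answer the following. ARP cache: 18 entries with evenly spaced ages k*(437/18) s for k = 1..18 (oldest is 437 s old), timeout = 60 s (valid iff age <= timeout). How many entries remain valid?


Ages are k * 437/18 s for k = 1..18 (spacing = 24.2778 s).
Entry k is valid iff k * 437/18 <= 60 iff k <= 18 * 60 / 437 = 2.4714
n_valid = floor(2.4714) = 2
(n_stale = 18 - 2 = 16)

2


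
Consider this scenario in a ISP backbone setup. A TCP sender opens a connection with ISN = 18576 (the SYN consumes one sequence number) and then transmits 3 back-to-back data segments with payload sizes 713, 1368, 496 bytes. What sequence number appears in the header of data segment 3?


The SYN occupies sequence number ISN = 18576, so the first data byte is ISN + 1 = 18577.
SEQ of data segment i = (ISN + 1) + sum of payload sizes of segments 1..i-1.
Segment 1: SEQ = 18577, payload = 713 bytes
Segment 2: SEQ = 19290, payload = 1368 bytes
Segment 3: SEQ = 20658, payload = 496 bytes
SEQ of segment 3 = 18577 + 713 + 1368 = 20658

20658


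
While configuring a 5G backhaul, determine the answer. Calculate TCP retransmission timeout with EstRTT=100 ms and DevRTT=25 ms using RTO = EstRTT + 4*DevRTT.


Given: EstRTT = 100 ms, DevRTT = 25 ms
Timeout = EstRTT + 4 * DevRTT
4 * DevRTT = 4 * 25 = 100
Timeout = 100 + 100 = 200 ms

200


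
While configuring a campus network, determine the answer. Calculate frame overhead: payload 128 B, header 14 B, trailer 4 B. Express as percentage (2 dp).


Given: payload = 128 B, header = 14 B, trailer = 4 B
Overhead bytes = header + trailer = 14 + 4 = 18
Total frame = payload + overhead = 128 + 18 = 146
Overhead % = 18 / 146 * 100 = 12.3288% -> 12.33% (2 dp)

12.33


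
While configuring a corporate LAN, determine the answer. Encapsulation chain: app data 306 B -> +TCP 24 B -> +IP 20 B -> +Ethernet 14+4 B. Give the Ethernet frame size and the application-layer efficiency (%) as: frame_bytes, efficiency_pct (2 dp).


TCP segment = 306 + 24 = 330 B
IP packet = 330 + 20 = 350 B
Ethernet frame = 350 + 14 + 4 = 368 B
Efficiency = app / frame = 306 / 368 = 0.831522 = 83.1522% -> 83.15% (2 dp)

368, 83.15


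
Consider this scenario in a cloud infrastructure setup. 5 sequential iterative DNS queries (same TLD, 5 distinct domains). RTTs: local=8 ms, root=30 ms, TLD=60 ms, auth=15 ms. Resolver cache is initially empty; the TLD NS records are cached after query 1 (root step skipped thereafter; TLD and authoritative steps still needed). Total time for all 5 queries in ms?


Lookup 1 (cold cache): local + root + TLD + auth = 8 + 30 + 60 + 15 = 113 ms
Lookups 2..5 (TLD NS cached -> skip root; new domain -> still ask TLD and auth): local + TLD + auth = 8 + 60 + 15 = 83 ms each
Remaining 4 lookups: 4 * 83 = 332 ms
Total = 113 + 332 = 445 ms

445


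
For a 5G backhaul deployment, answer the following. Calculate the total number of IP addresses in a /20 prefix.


Given: CIDR prefix /20
Host bits = 32 - 20 = 12
Total addresses = 2^12 = 4096

4096


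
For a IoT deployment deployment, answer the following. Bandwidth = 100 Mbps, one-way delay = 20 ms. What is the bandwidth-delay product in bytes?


Given: bandwidth = 100 Mbps, delay = 20 ms
BDP in bits = 100 * 10^6 * 20 / 1000
BDP in bits = 2000000
BDP in bytes = 2000000 / 8 = 250000

250000


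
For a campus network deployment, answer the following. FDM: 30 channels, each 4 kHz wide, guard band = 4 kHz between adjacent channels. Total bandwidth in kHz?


Given: 30 channels, 4 kHz each, guard = 4 kHz
Channel bandwidth = 30 * 4 = 120 kHz
Guard bands = 29 gaps * 4 kHz = 116 kHz
Total = 120 + 116 = 236 kHz

236


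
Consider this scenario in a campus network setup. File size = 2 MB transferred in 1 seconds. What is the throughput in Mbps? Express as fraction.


Given: file = 2 MB, time = 1 s
File in Mb = 2 * 8 = 16 Mb
Throughput = 16 / 1 Mbps
Throughput = 16 Mbps

16


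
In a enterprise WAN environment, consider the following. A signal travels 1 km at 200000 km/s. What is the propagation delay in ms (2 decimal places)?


Given: distance = 1 km, speed = 200000 km/s
Delay = distance / speed = 1 / 200000 seconds
Delay in ms = 1 * 1000 / 200000
Delay = 0.0050 ms
Rounded to 2 dp = 0.01 ms

0.01


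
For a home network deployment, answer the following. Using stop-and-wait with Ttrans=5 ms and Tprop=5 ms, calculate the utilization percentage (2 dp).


Given: Ttrans = 5 ms, Tprop = 5 ms
RTT = 2 * Tprop = 2 * 5 = 10 ms
U = Ttrans / (Ttrans + RTT)
U = 5 / (5 + 10)
U = 5 / 15 = 0.333333
U% = 33.33%

33.33


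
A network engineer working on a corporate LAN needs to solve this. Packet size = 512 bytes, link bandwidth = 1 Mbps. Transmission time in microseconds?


Given: packet = 512 bytes, bandwidth = 1 Mbps
Packet in bits = 512 * 8 = 4096 bits
Bandwidth = 1 * 10^6 = 1000000 bps
Time = 4096 / 1000000 seconds
Time in us = 4096 * 10^6 / 1000000 = 4096

4096


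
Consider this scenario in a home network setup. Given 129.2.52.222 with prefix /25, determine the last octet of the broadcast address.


Given: IP = 129.2.52.222, prefix = /25
Host bits = 32 - 25 = 7
Network last octet = 222 AND mask = 128
Host part size = 2^7 - 1 = 127
Broadcast last octet = 128 OR 127 = 255

255


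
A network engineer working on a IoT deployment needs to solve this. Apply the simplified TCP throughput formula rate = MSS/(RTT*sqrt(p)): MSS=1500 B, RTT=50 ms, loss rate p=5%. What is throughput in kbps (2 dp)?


Given: MSS = 1500 bytes, RTT = 50 ms, loss = 5%
RTT in seconds = 50 / 1000 = 0.05
Loss rate = 5% = 0.05
sqrt(loss) = sqrt(0.05) = 0.223606797750
Throughput (bytes/s) = 1500 / (0.05 * 0.223606797750) = 134164.0786
Throughput (kbps) = 134164.0786 * 8 / 1000 = 1073.312629 -> 1073.31 kbps (2 dp)

1073.31


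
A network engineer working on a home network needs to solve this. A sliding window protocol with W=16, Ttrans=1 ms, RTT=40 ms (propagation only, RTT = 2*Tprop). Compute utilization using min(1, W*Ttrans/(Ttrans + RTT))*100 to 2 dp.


Given: W = 16, Ttrans = 1 ms, RTT = 40 ms (= 2 * Tprop, Tprop = 20 ms)
Cycle time = Ttrans + RTT = 1 + 40 = 41 ms (first packet sent until its ACK returns)
W * Ttrans = 16 * 1 = 16 ms of sending per cycle
W * Ttrans / (Ttrans + RTT) = 16 / 41 = 0.390244
U = min(1, 0.390244) = 0.390244
U% = 39.02%

39.02


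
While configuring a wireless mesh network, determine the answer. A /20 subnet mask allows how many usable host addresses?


Given: subnet mask /20
Host bits = 32 - 20 = 12
Total addresses = 2^12 = 4096
Usable hosts = 4096 - 2 (network + broadcast) = 4094

4094


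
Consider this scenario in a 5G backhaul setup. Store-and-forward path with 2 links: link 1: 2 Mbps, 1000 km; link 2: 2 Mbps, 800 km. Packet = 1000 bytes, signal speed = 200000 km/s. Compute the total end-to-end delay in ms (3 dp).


Packet = 1000 bytes = 8000 bits. Store-and-forward: sum (t_trans + t_prop) per link.
Link 1: t_trans = 8000/(2*10^6) s = 4.0000 ms; t_prop = 1000/200000 s = 5.0000 ms; subtotal = 9.0000 ms
Link 2: t_trans = 8000/(2*10^6) s = 4.0000 ms; t_prop = 800/200000 s = 4.0000 ms; subtotal = 8.0000 ms
End-to-end = 9.0000 + 8.0000 = 17.0000 ms -> 17.000 ms (3 dp)

17.000


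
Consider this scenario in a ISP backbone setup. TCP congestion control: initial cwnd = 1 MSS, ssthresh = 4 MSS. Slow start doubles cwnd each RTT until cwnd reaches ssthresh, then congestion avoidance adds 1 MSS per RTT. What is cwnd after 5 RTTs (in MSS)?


RTT 0: cwnd = 1 MSS (initial)
RTT 1: cwnd = 2 MSS (slow start, doubled)
RTT 2: cwnd = 4 MSS (slow start, doubled)
RTT 3: cwnd = 5 MSS (congestion avoidance, +1)
RTT 4: cwnd = 6 MSS (congestion avoidance, +1)
RTT 5: cwnd = 7 MSS (congestion avoidance, +1)

7


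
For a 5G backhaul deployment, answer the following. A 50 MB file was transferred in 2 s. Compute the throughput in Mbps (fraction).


Given: file = 50 MB, time = 2 s
File in Mb = 50 * 8 = 400 Mb
Throughput = 400 / 2 Mbps
Throughput = 200 Mbps

200


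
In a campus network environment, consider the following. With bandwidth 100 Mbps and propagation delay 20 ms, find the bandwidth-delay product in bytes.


Given: bandwidth = 100 Mbps, delay = 20 ms
BDP in bits = 100 * 10^6 * 20 / 1000
BDP in bits = 2000000
BDP in bytes = 2000000 / 8 = 250000

250000


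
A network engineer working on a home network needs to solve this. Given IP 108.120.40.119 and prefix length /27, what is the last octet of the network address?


Given: IP = 108.120.40.119, prefix = /27
Subnet mask = 255.255.255.224
Last octet of IP: 119
Last octet of mask: 224
Network last octet = 119 AND 224 = 96

96


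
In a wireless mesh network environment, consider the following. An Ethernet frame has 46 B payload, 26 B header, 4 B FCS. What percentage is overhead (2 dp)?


Given: payload = 46 B, header = 26 B, trailer = 4 B
Overhead bytes = header + trailer = 26 + 4 = 30
Total frame = payload + overhead = 46 + 30 = 76
Overhead % = 30 / 76 * 100 = 39.4737% -> 39.47% (2 dp)

39.47


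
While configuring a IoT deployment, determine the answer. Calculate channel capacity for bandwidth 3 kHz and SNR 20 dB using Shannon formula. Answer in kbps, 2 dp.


Given: B = 3 kHz, SNR = 20 dB
SNR linear = 10^(20/10) = 100
1 + SNR = 101
log2(101) = 6.6582114828
C = 3 * 1000 * 6.6582114828 = 19974.6344 bps
C = 19.974634 kbps -> 19.97 kbps (2 dp)

19.97


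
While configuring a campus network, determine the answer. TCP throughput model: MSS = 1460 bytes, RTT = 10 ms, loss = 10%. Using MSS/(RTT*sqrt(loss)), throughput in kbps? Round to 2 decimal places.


Given: MSS = 1460 bytes, RTT = 10 ms, loss = 10%
RTT in seconds = 10 / 1000 = 0.01
Loss rate = 10% = 0.1
sqrt(loss) = sqrt(0.1) = 0.316227766017
Throughput (bytes/s) = 1460 / (0.01 * 0.316227766017) = 461692.5384
Throughput (kbps) = 461692.5384 * 8 / 1000 = 3693.540307 -> 3693.54 kbps (2 dp)

3693.54


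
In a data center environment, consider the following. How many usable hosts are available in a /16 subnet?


Given: subnet mask /16
Host bits = 32 - 16 = 16
Total addresses = 2^16 = 65536
Usable hosts = 65536 - 2 (network + broadcast) = 65534

65534


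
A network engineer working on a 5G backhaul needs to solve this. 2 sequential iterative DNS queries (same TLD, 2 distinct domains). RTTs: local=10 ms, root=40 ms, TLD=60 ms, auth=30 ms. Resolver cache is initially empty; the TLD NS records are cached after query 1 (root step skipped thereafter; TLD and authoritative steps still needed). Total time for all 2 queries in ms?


Lookup 1 (cold cache): local + root + TLD + auth = 10 + 40 + 60 + 30 = 140 ms
Lookups 2..2 (TLD NS cached -> skip root; new domain -> still ask TLD and auth): local + TLD + auth = 10 + 60 + 30 = 100 ms each
Remaining 1 lookups: 1 * 100 = 100 ms
Total = 140 + 100 = 240 ms

240


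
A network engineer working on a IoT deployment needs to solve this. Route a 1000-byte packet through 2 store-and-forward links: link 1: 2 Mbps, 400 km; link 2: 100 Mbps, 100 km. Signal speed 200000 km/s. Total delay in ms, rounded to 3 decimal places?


Packet = 1000 bytes = 8000 bits. Store-and-forward: sum (t_trans + t_prop) per link.
Link 1: t_trans = 8000/(2*10^6) s = 4.0000 ms; t_prop = 400/200000 s = 2.0000 ms; subtotal = 6.0000 ms
Link 2: t_trans = 8000/(100*10^6) s = 0.0800 ms; t_prop = 100/200000 s = 0.5000 ms; subtotal = 0.5800 ms
End-to-end = 6.0000 + 0.5800 = 6.5800 ms -> 6.580 ms (3 dp)

6.580


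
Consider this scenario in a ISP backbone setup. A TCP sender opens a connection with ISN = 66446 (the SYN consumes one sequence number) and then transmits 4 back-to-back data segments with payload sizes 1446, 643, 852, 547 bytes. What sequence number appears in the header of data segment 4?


The SYN occupies sequence number ISN = 66446, so the first data byte is ISN + 1 = 66447.
SEQ of data segment i = (ISN + 1) + sum of payload sizes of segments 1..i-1.
Segment 1: SEQ = 66447, payload = 1446 bytes
Segment 2: SEQ = 67893, payload = 643 bytes
Segment 3: SEQ = 68536, payload = 852 bytes
Segment 4: SEQ = 69388, payload = 547 bytes
SEQ of segment 4 = 66447 + 1446 + 643 + 852 = 69388

69388


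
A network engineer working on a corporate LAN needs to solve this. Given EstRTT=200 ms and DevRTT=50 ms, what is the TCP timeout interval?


Given: EstRTT = 200 ms, DevRTT = 50 ms
Timeout = EstRTT + 4 * DevRTT
4 * DevRTT = 4 * 50 = 200
Timeout = 200 + 200 = 400 ms

400


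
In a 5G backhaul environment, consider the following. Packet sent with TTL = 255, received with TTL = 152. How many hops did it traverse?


Given: initial TTL = 255, received TTL = 152
Hops = initial TTL - received TTL
Hops = 255 - 152 = 103

103


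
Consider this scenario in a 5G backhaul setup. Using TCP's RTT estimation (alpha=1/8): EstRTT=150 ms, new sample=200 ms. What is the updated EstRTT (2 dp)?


Given: EstRTT = 150 ms, SampleRTT = 200 ms, alpha = 1/8
New EstRTT = (1 - alpha) * EstRTT + alpha * SampleRTT
(7/8) * 150 = 131.25
(1/8) * 200 = 25
New EstRTT = 131.25 + 25 = 156.25 ms -> 156.25 ms (2 dp)

156.25


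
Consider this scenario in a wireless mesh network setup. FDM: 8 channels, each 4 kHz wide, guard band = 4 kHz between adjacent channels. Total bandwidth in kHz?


Given: 8 channels, 4 kHz each, guard = 4 kHz
Channel bandwidth = 8 * 4 = 32 kHz
Guard bands = 7 gaps * 4 kHz = 28 kHz
Total = 32 + 28 = 60 kHz

60


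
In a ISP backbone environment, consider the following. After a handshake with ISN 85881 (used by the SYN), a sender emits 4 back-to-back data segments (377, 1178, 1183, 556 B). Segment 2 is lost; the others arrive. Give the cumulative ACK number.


SYN uses sequence number 85881; first data byte = ISN + 1 = 85882.
Segment 1: SEQ = 85882, len = 377 B, covers [85882, 86258]
Segment 2: SEQ = 86259, len = 1178 B, covers [86259, 87436] [LOST]
Segment 3: SEQ = 87437, len = 1183 B, covers [87437, 88619]
Segment 4: SEQ = 88620, len = 556 B, covers [88620, 89175]
In-order data received: bytes [85882, 86258] (segments 1..1).
Segment 2 missing -> gap begins at byte 86259; later segments buffered out of order.
Cumulative ACK = next expected in-order byte = 85882 + 377 = 86259

86259


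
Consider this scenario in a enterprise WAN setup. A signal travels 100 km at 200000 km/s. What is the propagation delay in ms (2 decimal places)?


Given: distance = 100 km, speed = 200000 km/s
Delay = distance / speed = 100 / 200000 seconds
Delay in ms = 100 * 1000 / 200000
Delay = 0.5000 ms
Rounded to 2 dp = 0.50 ms

0.50


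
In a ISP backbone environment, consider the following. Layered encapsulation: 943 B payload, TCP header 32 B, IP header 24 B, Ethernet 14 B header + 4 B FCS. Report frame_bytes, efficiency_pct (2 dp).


TCP segment = 943 + 32 = 975 B
IP packet = 975 + 24 = 999 B
Ethernet frame = 999 + 14 + 4 = 1017 B
Efficiency = app / frame = 943 / 1017 = 0.927237 = 92.7237% -> 92.72% (2 dp)

1017, 92.72


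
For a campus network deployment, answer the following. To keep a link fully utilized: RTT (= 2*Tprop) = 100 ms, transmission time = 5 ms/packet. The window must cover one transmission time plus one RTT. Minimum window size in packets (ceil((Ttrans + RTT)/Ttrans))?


Given: Ttrans = 5 ms, RTT = 100 ms (= 2 * Tprop, Tprop = 50 ms)
Time until first ACK returns = Ttrans + RTT = 5 + 100 = 105 ms
Need W * Ttrans >= Ttrans + RTT  ->  W >= (Ttrans + RTT) / Ttrans
(Ttrans + RTT) / Ttrans = 105 / 5 = 21
W_min = ceil(21) = 21

21


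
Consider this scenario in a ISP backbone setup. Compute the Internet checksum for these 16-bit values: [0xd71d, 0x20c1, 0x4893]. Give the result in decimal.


Given words: [0xd71d, 0x20c1, 0x4893]
Step 1: Sum all words
Raw sum = 55069 + 8385 + 18579 = 82033
Step 2: Fold carry: (16497 + 1) = 16498
One's complement = ~16498 & 0xFFFF = 49037

49037


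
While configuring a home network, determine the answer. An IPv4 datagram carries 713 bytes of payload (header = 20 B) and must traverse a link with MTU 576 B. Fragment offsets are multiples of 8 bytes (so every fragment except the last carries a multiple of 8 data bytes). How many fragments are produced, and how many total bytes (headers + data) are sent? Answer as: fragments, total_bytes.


Max data per non-final fragment = floor((MTU - header)/8)*8 = floor((576 - 20)/8)*8 = floor(556/8)*8 = 552 B
Final fragment needs no 8-byte alignment: it can carry up to MTU - header = 556 B
Non-final fragments needed = ceil((payload - 556) / 552) = ceil(157/552) = ceil(0.2844) = 1
Number of fragments = 1 + 1 = 2
Fragment sizes (data): 1 * 552 B + 161 B (last, 161 <= 556 OK)
Total bytes sent = payload + n_frags * header = 713 + 2*20 = 713 + 40 = 753 B

2, 753


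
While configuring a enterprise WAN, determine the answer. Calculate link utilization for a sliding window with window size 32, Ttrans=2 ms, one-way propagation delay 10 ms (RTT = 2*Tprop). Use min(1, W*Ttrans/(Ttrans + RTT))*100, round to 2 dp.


Given: W = 32, Ttrans = 2 ms, RTT = 20 ms (= 2 * Tprop, Tprop = 10 ms)
Cycle time = Ttrans + RTT = 2 + 20 = 22 ms (first packet sent until its ACK returns)
W * Ttrans = 32 * 2 = 64 ms of sending per cycle
W * Ttrans / (Ttrans + RTT) = 64 / 22 = 2.909091
U = min(1, 2.909091) = 1.000000
U% = 100.00%

100.00


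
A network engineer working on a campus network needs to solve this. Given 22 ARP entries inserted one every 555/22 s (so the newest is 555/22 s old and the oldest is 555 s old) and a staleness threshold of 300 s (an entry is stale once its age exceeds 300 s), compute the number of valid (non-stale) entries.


Ages are k * 555/22 s for k = 1..22 (spacing = 25.2273 s).
Entry k is valid iff k * 555/22 <= 300 iff k <= 22 * 300 / 555 = 11.8919
n_valid = floor(11.8919) = 11
(n_stale = 22 - 11 = 11)

11


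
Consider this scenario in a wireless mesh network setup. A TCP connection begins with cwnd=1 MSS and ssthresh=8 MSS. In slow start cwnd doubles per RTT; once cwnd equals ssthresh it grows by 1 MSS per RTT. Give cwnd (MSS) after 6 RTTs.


RTT 0: cwnd = 1 MSS (initial)
RTT 1: cwnd = 2 MSS (slow start, doubled)
RTT 2: cwnd = 4 MSS (slow start, doubled)
RTT 3: cwnd = 8 MSS (slow start, doubled)
RTT 4: cwnd = 9 MSS (congestion avoidance, +1)
RTT 5: cwnd = 10 MSS (congestion avoidance, +1)
RTT 6: cwnd = 11 MSS (congestion avoidance, +1)

11


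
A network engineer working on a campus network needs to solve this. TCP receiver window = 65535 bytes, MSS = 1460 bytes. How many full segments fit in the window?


Given: RWND = 65535 bytes, MSS = 1460 bytes
Full segments = floor(RWND / MSS)
Full segments = floor(65535 / 1460)
Full segments = floor(44.887) = 44

44


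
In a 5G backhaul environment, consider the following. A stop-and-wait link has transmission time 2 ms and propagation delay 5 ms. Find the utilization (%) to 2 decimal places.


Given: Ttrans = 2 ms, Tprop = 5 ms
RTT = 2 * Tprop = 2 * 5 = 10 ms
U = Ttrans / (Ttrans + RTT)
U = 2 / (2 + 10)
U = 2 / 12 = 0.166667
U% = 16.67%

16.67


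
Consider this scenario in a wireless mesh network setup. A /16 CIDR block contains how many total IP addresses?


Given: CIDR prefix /16
Host bits = 32 - 16 = 16
Total addresses = 2^16 = 65536

65536


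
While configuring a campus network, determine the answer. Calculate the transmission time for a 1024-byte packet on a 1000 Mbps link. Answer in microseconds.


Given: packet = 1024 bytes, bandwidth = 1000 Mbps
Packet in bits = 1024 * 8 = 8192 bits
Bandwidth = 1000 * 10^6 = 1000000000 bps
Time = 8192 / 1000000000 seconds
Time in us = 8192 * 10^6 / 1000000000 = 8.192

8.192


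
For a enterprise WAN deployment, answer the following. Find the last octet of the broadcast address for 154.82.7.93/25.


Given: IP = 154.82.7.93, prefix = /25
Host bits = 32 - 25 = 7
Network last octet = 93 AND mask = 0
Host part size = 2^7 - 1 = 127
Broadcast last octet = 0 OR 127 = 127

127


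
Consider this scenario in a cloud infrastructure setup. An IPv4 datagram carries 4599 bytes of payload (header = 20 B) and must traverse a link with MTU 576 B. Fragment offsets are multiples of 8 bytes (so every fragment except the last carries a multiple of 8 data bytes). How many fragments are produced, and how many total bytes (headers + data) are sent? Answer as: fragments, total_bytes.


Max data per non-final fragment = floor((MTU - header)/8)*8 = floor((576 - 20)/8)*8 = floor(556/8)*8 = 552 B
Final fragment needs no 8-byte alignment: it can carry up to MTU - header = 556 B
Non-final fragments needed = ceil((payload - 556) / 552) = ceil(4043/552) = ceil(7.3243) = 8
Number of fragments = 8 + 1 = 9
Fragment sizes (data): 8 * 552 B + 183 B (last, 183 <= 556 OK)
Total bytes sent = payload + n_frags * header = 4599 + 9*20 = 4599 + 180 = 4779 B

9, 4779


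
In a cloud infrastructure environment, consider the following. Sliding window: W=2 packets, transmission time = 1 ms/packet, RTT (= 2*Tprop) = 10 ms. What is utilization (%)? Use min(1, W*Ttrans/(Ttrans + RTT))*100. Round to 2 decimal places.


Given: W = 2, Ttrans = 1 ms, RTT = 10 ms (= 2 * Tprop, Tprop = 5 ms)
Cycle time = Ttrans + RTT = 1 + 10 = 11 ms (first packet sent until its ACK returns)
W * Ttrans = 2 * 1 = 2 ms of sending per cycle
W * Ttrans / (Ttrans + RTT) = 2 / 11 = 0.181818
U = min(1, 0.181818) = 0.181818
U% = 18.18%

18.18


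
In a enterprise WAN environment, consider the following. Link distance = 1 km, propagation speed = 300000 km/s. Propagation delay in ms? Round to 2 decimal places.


Given: distance = 1 km, speed = 300000 km/s
Delay = distance / speed = 1 / 300000 seconds
Delay in ms = 1 * 1000 / 300000
Delay = 0.0033 ms
Rounded to 2 dp = 0.00 ms

0.00


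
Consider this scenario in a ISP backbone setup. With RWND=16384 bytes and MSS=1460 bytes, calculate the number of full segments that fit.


Given: RWND = 16384 bytes, MSS = 1460 bytes
Full segments = floor(RWND / MSS)
Full segments = floor(16384 / 1460)
Full segments = floor(11.2219) = 11

11


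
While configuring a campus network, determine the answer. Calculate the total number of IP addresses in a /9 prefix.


Given: CIDR prefix /9
Host bits = 32 - 9 = 23
Total addresses = 2^23 = 8388608

8388608


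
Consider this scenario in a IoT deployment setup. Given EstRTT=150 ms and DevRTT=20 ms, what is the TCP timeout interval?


Given: EstRTT = 150 ms, DevRTT = 20 ms
Timeout = EstRTT + 4 * DevRTT
4 * DevRTT = 4 * 20 = 80
Timeout = 150 + 80 = 230 ms

230


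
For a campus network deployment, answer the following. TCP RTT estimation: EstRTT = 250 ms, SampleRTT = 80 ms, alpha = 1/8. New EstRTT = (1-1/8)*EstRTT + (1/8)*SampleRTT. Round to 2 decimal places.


Given: EstRTT = 250 ms, SampleRTT = 80 ms, alpha = 1/8
New EstRTT = (1 - alpha) * EstRTT + alpha * SampleRTT
(7/8) * 250 = 218.75
(1/8) * 80 = 10
New EstRTT = 218.75 + 10 = 228.75 ms -> 228.75 ms (2 dp)

228.75


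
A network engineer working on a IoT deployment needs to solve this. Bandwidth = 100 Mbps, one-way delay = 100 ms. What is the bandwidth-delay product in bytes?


Given: bandwidth = 100 Mbps, delay = 100 ms
BDP in bits = 100 * 10^6 * 100 / 1000
BDP in bits = 10000000
BDP in bytes = 10000000 / 8 = 1250000

1250000


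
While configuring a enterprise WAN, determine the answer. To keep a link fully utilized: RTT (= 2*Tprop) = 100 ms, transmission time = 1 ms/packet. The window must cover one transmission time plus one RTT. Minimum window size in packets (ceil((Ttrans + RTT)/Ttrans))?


Given: Ttrans = 1 ms, RTT = 100 ms (= 2 * Tprop, Tprop = 50 ms)
Time until first ACK returns = Ttrans + RTT = 1 + 100 = 101 ms
Need W * Ttrans >= Ttrans + RTT  ->  W >= (Ttrans + RTT) / Ttrans
(Ttrans + RTT) / Ttrans = 101 / 1 = 101
W_min = ceil(101) = 101

101


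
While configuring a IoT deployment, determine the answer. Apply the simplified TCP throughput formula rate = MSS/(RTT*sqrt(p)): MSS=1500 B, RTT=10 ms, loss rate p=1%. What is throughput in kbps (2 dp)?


Given: MSS = 1500 bytes, RTT = 10 ms, loss = 1%
RTT in seconds = 10 / 1000 = 0.01
Loss rate = 1% = 0.01
sqrt(loss) = sqrt(0.01) = 0.1
Throughput (bytes/s) = 1500 / (0.01 * 0.1) = 1500000.0000
Throughput (kbps) = 1500000.0000 * 8 / 1000 = 12000.000000 -> 12000.00 kbps (2 dp)

12000.00


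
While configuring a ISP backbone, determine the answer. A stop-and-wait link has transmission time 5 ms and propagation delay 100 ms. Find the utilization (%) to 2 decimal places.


Given: Ttrans = 5 ms, Tprop = 100 ms
RTT = 2 * Tprop = 2 * 100 = 200 ms
U = Ttrans / (Ttrans + RTT)
U = 5 / (5 + 200)
U = 5 / 205 = 0.02439
U% = 2.44%

2.44


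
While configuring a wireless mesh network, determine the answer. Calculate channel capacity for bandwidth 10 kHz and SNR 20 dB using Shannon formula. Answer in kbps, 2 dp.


Given: B = 10 kHz, SNR = 20 dB
SNR linear = 10^(20/10) = 100
1 + SNR = 101
log2(101) = 6.6582114828
C = 10 * 1000 * 6.6582114828 = 66582.1148 bps
C = 66.582115 kbps -> 66.58 kbps (2 dp)

66.58


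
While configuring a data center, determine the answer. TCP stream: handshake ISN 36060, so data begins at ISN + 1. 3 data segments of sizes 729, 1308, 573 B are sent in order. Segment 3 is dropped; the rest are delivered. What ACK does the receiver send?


SYN uses sequence number 36060; first data byte = ISN + 1 = 36061.
Segment 1: SEQ = 36061, len = 729 B, covers [36061, 36789]
Segment 2: SEQ = 36790, len = 1308 B, covers [36790, 38097]
Segment 3: SEQ = 38098, len = 573 B, covers [38098, 38670] [LOST]
In-order data received: bytes [36061, 38097] (segments 1..2).
Segment 3 missing -> gap begins at byte 38098.
Cumulative ACK = next expected in-order byte = 36061 + 729 + 1308 = 38098

38098


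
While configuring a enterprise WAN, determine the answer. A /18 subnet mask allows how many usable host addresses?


Given: subnet mask /18
Host bits = 32 - 18 = 14
Total addresses = 2^14 = 16384
Usable hosts = 16384 - 2 (network + broadcast) = 16382

16382


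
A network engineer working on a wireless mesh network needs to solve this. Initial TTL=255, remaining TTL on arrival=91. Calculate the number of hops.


Given: initial TTL = 255, received TTL = 91
Hops = initial TTL - received TTL
Hops = 255 - 91 = 164

164


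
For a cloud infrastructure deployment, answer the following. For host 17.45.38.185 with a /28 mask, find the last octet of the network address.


Given: IP = 17.45.38.185, prefix = /28
Subnet mask = 255.255.255.240
Last octet of IP: 185
Last octet of mask: 240
Network last octet = 185 AND 240 = 176

176
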